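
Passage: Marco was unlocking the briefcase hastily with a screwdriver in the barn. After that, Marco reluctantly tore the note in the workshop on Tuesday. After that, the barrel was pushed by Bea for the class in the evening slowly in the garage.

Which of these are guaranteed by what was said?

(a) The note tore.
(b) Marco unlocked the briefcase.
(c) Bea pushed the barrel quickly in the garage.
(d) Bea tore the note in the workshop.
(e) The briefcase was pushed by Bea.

(a)

(a) Entailed — 'Marco tore the note' is causative; it entails the inchoative 'the note tore'.
(b) Not entailed — 'was unlocking' is progressive on an accomplishment; it does not entail the completed 'unlocked'.
(c) Not entailed — 'quickly' adds a manner not in (and inconsistent with) the original.
(d) Not entailed — the passage has Marco tearing the note, not Bea.
(e) Not entailed — Bea pushed the barrel, not the briefcase; the briefcase belongs to the unlocking event.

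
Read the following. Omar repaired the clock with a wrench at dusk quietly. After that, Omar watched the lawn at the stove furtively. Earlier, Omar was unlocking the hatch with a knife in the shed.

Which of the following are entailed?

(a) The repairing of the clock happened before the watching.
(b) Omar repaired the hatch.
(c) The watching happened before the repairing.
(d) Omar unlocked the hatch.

(a) Entailed — the narrative places the repairing before the watching.
(b) Not entailed — Omar repaired the clock, not the hatch; the hatch belongs to the unlocking event.
(c) Not entailed — the narrative places the repairing before the watching, not after.
(d) Not entailed — 'was unlocking' is progressive on an accomplishment; it does not entail the completed 'unlocked'.

(a)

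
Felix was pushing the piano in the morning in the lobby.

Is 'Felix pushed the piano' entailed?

'push' is atelic; if Felix was pushing the piano, then Felix pushed the piano (for some time).

yes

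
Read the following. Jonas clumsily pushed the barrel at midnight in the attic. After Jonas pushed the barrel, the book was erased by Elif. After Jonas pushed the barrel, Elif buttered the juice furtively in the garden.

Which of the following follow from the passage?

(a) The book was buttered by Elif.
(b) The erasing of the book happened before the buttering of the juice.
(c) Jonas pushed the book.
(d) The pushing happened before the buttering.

(a) Not entailed — Elif buttered the juice, not the book; the book belongs to the erasing event.
(b) Not entailed — the narrative doesn't order the erasing relative to the buttering.
(c) Not entailed — Jonas pushed the barrel, not the book; the book belongs to the erasing event.
(d) Entailed — the narrative places the pushing before the buttering.

(d)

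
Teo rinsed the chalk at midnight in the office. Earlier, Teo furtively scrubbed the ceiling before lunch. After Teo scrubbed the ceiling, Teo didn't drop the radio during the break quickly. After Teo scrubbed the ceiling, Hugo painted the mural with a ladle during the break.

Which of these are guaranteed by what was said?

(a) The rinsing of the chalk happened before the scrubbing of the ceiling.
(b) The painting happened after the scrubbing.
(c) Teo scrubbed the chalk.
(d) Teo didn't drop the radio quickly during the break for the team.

(b), (d)

(a) Not entailed — the narrative places the scrubbing before the rinsing, not after.
(b) Entailed — the narrative places the scrubbing before the painting.
(c) Not entailed — Teo scrubbed the ceiling, not the chalk; the chalk belongs to the rinsing event.
(d) Entailed — under negation, adding a further restriction is entailed: if no such dropping event occurred, none occurred for the team either.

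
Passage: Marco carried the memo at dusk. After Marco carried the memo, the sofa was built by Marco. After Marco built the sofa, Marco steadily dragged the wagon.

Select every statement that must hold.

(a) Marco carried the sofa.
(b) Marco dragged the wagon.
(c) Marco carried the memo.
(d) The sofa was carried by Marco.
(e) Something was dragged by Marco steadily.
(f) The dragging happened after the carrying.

(a) Not entailed — Marco carried the memo, not the sofa; the sofa belongs to the building event.
(b) Entailed — every conjunct here is already in the original dragging event.
(c) Entailed — the original entails any weakening of itself; this just drops 'at dusk'.
(d) Not entailed — Marco carried the memo, not the sofa; the sofa belongs to the building event.
(e) Entailed — generalizing the patient leaves a sub-description the original still satisfies.
(f) Entailed — the narrative places the carrying before the dragging.

(b), (c), (e), (f)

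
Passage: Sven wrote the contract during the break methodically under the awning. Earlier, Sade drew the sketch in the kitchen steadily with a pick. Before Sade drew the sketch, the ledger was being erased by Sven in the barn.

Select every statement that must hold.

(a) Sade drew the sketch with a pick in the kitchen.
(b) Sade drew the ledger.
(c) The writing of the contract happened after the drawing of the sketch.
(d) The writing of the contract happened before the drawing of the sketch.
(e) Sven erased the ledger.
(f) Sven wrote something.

(a) Entailed — this follows by dropping conjuncts from the drawing event's description.
(b) Not entailed — Sade drew the sketch, not the ledger; the ledger belongs to the erasing event.
(c) Entailed — the narrative places the drawing before the writing.
(d) Not entailed — the narrative places the drawing before the writing, not after.
(e) Not entailed — 'was erasing' is progressive on an accomplishment; it does not entail the completed 'erased'.
(f) Entailed — this follows by dropping conjuncts from the writing event's description.

(a), (c), (f)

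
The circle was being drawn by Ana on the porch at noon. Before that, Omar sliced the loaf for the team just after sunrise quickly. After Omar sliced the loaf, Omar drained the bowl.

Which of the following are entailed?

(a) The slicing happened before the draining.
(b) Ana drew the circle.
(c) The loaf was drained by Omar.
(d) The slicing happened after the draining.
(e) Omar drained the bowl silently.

(a)

(a) Entailed — the narrative places the slicing before the draining.
(b) Not entailed — 'was drawing' is progressive on an accomplishment; it does not entail the completed 'drew'.
(c) Not entailed — Omar drained the bowl, not the loaf; the loaf belongs to the slicing event.
(d) Not entailed — the narrative places the slicing before the draining, not after.
(e) Not entailed — 'silently' adds information not in the original event.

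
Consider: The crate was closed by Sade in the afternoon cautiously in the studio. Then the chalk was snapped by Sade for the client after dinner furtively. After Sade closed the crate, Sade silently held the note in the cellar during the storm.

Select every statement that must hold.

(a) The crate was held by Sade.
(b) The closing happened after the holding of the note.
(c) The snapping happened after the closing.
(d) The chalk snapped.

(c), (d)

(a) Not entailed — Sade held the note, not the crate; the crate belongs to the closing event.
(b) Not entailed — the narrative places the closing before the holding, not after.
(c) Entailed — the narrative places the closing before the snapping.
(d) Entailed — 'Sade snapped the chalk' is causative; it entails the inchoative 'the chalk snapped'.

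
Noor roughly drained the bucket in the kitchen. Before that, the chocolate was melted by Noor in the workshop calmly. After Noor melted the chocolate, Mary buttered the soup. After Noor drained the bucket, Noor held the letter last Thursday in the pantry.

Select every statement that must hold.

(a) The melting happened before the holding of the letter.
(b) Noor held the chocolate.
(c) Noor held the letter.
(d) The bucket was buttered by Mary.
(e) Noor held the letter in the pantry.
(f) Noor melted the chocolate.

(a) Entailed — the narrative places the melting before the holding.
(b) Not entailed — Noor held the letter, not the chocolate; the chocolate belongs to the melting event.
(c) Entailed — every conjunct here is already in the original holding event.
(d) Not entailed — Mary buttered the soup, not the bucket; the bucket belongs to the draining event.
(e) Entailed — this follows by dropping conjuncts from the holding event's description.
(f) Entailed — every conjunct here is already in the original melting event.

(a), (c), (e), (f)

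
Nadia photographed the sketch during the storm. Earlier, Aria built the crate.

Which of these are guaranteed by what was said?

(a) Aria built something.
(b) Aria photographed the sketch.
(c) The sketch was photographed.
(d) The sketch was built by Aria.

(a), (c)

(a) Entailed — generalizing the patient leaves a sub-description the original still satisfies.
(b) Not entailed — the passage has Nadia photographing the sketch, not Aria.
(c) Entailed — dropping 'during the storm' and generalizing the agent leaves a sub-description the original still satisfies.
(d) Not entailed — Aria built the crate, not the sketch; the sketch belongs to the photographing event.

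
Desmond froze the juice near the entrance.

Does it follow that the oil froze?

no

Nothing is said about any oil; only the juice is affected.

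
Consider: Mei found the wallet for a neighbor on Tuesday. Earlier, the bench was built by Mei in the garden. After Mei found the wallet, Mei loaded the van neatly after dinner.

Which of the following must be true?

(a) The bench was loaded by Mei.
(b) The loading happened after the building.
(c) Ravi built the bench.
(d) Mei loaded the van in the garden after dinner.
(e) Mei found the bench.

(a) Not entailed — Mei loaded the van, not the bench; the bench belongs to the building event.
(b) Entailed — the narrative places the building before the loading.
(c) Not entailed — the passage has Mei building the bench, not Ravi.
(d) Not entailed — 'in the garden' adds information not in the original event.
(e) Not entailed — Mei found the wallet, not the bench; the bench belongs to the building event.

(b)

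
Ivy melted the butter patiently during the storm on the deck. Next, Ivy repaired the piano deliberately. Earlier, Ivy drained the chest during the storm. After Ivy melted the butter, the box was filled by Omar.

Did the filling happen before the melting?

no

The narrative orders the melting before the filling.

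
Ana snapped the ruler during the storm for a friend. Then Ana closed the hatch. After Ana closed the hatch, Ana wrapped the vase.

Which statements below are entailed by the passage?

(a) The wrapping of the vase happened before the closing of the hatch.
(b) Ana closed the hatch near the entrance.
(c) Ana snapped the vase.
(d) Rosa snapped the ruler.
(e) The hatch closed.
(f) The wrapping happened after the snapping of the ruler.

(e), (f)

(a) Not entailed — the narrative places the closing before the wrapping, not after.
(b) Not entailed — 'near the entrance' adds information not in the original event.
(c) Not entailed — Ana snapped the ruler, not the vase; the vase belongs to the wrapping event.
(d) Not entailed — the passage has Ana snapping the ruler, not Rosa.
(e) Entailed — 'Ana closed the hatch' is causative; it entails the inchoative 'the hatch closed'.
(f) Entailed — the narrative places the snapping before the wrapping.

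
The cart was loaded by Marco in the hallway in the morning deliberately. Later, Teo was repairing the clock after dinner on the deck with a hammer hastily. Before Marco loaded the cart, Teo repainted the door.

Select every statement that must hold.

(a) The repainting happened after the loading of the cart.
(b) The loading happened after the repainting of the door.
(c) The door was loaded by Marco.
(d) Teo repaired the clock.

(a) Not entailed — the narrative places the repainting before the loading, not after.
(b) Entailed — the narrative places the repainting before the loading.
(c) Not entailed — Marco loaded the cart, not the door; the door belongs to the repainting event.
(d) Not entailed — 'was repairing' is progressive on an accomplishment; it does not entail the completed 'repaired'.

(b)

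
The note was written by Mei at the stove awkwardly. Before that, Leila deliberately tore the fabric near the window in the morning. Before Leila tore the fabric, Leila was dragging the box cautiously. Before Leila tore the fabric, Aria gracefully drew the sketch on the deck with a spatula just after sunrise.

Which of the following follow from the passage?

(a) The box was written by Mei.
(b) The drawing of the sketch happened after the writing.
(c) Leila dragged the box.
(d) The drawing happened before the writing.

(a) Not entailed — Mei wrote the note, not the box; the box belongs to the dragging event.
(b) Not entailed — the narrative places the drawing before the writing, not after.
(c) Entailed — 'drag' is an activity; 'was dragging' entails that some dragging happened, so 'dragged' holds.
(d) Entailed — the narrative places the drawing before the writing.

(c), (d)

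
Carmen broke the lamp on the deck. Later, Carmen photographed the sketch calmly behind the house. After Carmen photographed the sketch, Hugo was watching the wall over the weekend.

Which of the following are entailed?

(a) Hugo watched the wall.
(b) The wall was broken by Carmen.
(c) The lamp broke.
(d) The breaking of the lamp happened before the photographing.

(a) Entailed — 'watch' is an activity; 'was watching' entails that some watching happened, so 'watched' holds.
(b) Not entailed — Carmen broke the lamp, not the wall; the wall belongs to the watching event.
(c) Entailed — 'Carmen broke the lamp' is causative; it entails the inchoative 'the lamp broke'.
(d) Entailed — the narrative places the breaking before the photographing.

(a), (c), (d)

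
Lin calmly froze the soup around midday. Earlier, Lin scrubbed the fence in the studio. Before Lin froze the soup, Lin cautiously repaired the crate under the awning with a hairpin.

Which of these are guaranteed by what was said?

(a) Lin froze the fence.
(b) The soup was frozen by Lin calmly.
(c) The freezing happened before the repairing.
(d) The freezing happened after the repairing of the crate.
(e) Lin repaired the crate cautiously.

(b), (d), (e)

(a) Not entailed — Lin froze the soup, not the fence; the fence belongs to the scrubbing event.
(b) Entailed — the original entails any weakening of itself; this just drops 'around midday'.
(c) Not entailed — the narrative places the repairing before the freezing, not after.
(d) Entailed — the narrative places the repairing before the freezing.
(e) Entailed — every conjunct here is already in the original repairing event.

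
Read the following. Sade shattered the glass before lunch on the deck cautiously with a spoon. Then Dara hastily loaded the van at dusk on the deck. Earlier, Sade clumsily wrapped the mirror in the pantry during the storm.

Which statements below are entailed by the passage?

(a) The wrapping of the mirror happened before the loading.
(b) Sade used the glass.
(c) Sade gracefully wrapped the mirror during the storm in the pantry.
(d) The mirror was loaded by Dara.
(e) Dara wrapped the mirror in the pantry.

(a)

(a) Entailed — the narrative places the wrapping before the loading.
(b) Not entailed — the glass is the patient, not an instrument — Sade used a spoon.
(c) Not entailed — 'gracefully' adds a manner not in (and inconsistent with) the original.
(d) Not entailed — Dara loaded the van, not the mirror; the mirror belongs to the wrapping event.
(e) Not entailed — the passage has Sade wrapping the mirror, not Dara.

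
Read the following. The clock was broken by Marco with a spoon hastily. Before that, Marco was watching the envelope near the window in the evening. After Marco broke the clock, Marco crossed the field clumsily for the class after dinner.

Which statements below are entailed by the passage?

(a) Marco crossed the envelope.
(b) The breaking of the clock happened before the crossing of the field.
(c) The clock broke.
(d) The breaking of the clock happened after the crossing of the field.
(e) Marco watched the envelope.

(a) Not entailed — Marco crossed the field, not the envelope; the envelope belongs to the watching event.
(b) Entailed — the narrative places the breaking before the crossing.
(c) Entailed — 'Marco broke the clock' is causative; it entails the inchoative 'the clock broke'.
(d) Not entailed — the narrative places the breaking before the crossing, not after.
(e) Entailed — 'watch' is an activity; 'was watching' entails that some watching happened, so 'watched' holds.

(b), (c), (e)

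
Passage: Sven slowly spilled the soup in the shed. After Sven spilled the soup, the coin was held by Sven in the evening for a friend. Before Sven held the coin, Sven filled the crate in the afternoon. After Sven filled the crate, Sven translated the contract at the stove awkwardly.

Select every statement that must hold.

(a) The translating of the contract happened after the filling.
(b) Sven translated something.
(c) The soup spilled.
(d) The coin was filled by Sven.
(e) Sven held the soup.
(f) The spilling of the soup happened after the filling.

(a) Entailed — the narrative places the filling before the translating.
(b) Entailed — this follows by dropping conjuncts from the translating event's description.
(c) Entailed — 'Sven spilled the soup' is causative; it entails the inchoative 'the soup spilled'.
(d) Not entailed — Sven filled the crate, not the coin; the coin belongs to the holding event.
(e) Not entailed — Sven held the coin, not the soup; the soup belongs to the spilling event.
(f) Not entailed — the narrative doesn't order the filling relative to the spilling.

(a), (b), (c)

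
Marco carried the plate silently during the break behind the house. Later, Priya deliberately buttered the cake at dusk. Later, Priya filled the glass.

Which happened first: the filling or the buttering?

the buttering

The connectives place the buttering before the filling.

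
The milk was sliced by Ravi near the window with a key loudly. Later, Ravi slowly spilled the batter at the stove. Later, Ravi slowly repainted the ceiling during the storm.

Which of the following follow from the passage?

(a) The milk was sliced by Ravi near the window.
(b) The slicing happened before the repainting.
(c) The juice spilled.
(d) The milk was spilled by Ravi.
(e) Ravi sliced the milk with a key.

(a) Entailed — every conjunct here is already in the original slicing event.
(b) Entailed — the narrative places the slicing before the repainting.
(c) Not entailed — the batter is what spilled, not the juice.
(d) Not entailed — Ravi spilled the batter, not the milk; the milk belongs to the slicing event.
(e) Entailed — every conjunct here is already in the original slicing event.

(a), (b), (e)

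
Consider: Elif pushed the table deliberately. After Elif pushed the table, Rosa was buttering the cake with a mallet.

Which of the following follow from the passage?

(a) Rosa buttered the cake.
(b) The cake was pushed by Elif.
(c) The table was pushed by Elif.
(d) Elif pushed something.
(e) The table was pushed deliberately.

(a) Not entailed — 'was buttering' is progressive on an accomplishment; it does not entail the completed 'buttered'.
(b) Not entailed — Elif pushed the table, not the cake; the cake belongs to the buttering event.
(c) Entailed — this follows by dropping conjuncts from the pushing event's description.
(d) Entailed — dropping 'deliberately' and generalizing the patient leaves a sub-description the original still satisfies.
(e) Entailed — generalizing the agent leaves a sub-description the original still satisfies.

(c), (d), (e)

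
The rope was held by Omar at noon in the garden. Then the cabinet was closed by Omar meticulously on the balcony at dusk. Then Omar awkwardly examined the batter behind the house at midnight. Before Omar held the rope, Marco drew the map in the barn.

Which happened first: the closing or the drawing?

the drawing

The connectives place the drawing before the closing.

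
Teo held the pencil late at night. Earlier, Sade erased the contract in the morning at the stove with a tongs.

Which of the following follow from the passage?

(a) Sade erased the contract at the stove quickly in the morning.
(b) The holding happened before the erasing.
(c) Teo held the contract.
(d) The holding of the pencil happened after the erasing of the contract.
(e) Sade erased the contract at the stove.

(a) Not entailed — 'quickly' adds information not in the original event.
(b) Not entailed — the narrative places the erasing before the holding, not after.
(c) Not entailed — Teo held the pencil, not the contract; the contract belongs to the erasing event.
(d) Entailed — the narrative places the erasing before the holding.
(e) Entailed — dropping 'in the morning', 'with a tongs' leaves a sub-description the original still satisfies.

(d), (e)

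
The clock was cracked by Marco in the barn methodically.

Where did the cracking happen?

'in the barn' marks the location of the cracking event.

in the barn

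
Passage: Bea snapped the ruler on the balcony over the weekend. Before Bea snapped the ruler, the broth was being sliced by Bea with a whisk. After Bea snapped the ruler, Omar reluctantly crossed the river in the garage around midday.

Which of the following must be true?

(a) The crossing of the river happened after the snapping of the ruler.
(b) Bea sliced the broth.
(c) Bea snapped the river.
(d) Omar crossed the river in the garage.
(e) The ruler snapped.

(a), (d), (e)

(a) Entailed — the narrative places the snapping before the crossing.
(b) Not entailed — 'was slicing' is progressive on an accomplishment; it does not entail the completed 'sliced'.
(c) Not entailed — Bea snapped the ruler, not the river; the river belongs to the crossing event.
(d) Entailed — this follows by dropping conjuncts from the crossing event's description.
(e) Entailed — 'Bea snapped the ruler' is causative; it entails the inchoative 'the ruler snapped'.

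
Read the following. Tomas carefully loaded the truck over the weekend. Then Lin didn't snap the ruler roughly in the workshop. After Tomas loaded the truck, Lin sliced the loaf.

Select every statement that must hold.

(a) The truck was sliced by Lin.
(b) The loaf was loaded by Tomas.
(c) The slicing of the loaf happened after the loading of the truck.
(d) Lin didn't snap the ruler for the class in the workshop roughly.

(a) Not entailed — Lin sliced the loaf, not the truck; the truck belongs to the loading event.
(b) Not entailed — Tomas loaded the truck, not the loaf; the loaf belongs to the slicing event.
(c) Entailed — the narrative places the loading before the slicing.
(d) Entailed — under negation, adding a further restriction is entailed: if no such snapping event occurred, none occurred for the class either.

(c), (d)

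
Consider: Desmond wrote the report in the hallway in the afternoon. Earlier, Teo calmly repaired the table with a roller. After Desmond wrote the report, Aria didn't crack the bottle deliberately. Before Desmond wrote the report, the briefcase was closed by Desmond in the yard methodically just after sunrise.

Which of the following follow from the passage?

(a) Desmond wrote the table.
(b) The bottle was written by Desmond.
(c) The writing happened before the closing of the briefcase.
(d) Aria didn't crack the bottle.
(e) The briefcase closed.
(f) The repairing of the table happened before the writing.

(e), (f)

(a) Not entailed — Desmond wrote the report, not the table; the table belongs to the repairing event.
(b) Not entailed — Desmond wrote the report, not the bottle; the bottle belongs to the cracking event.
(c) Not entailed — the narrative places the closing before the writing, not after.
(d) Not entailed — dropping 'deliberately' under negation is not valid — the original leaves open that Aria cracked the bottle some other way.
(e) Entailed — 'Desmond closed the briefcase' is causative; it entails the inchoative 'the briefcase closed'.
(f) Entailed — the narrative places the repairing before the writing.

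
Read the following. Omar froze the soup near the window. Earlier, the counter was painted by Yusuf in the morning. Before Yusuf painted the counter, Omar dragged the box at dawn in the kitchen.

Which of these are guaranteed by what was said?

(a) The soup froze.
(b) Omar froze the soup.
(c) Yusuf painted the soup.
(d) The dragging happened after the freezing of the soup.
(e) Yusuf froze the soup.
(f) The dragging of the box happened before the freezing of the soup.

(a), (b), (f)

(a) Entailed — 'Omar froze the soup' is causative; it entails the inchoative 'the soup froze'.
(b) Entailed — dropping 'near the window' leaves a sub-description the original still satisfies.
(c) Not entailed — Yusuf painted the counter, not the soup; the soup belongs to the freezing event.
(d) Not entailed — the narrative places the dragging before the freezing, not after.
(e) Not entailed — the passage has Omar freezing the soup, not Yusuf.
(f) Entailed — the narrative places the dragging before the freezing.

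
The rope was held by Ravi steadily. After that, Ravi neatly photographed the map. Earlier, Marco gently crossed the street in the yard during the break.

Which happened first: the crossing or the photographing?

the crossing

The connectives place the crossing before the photographing.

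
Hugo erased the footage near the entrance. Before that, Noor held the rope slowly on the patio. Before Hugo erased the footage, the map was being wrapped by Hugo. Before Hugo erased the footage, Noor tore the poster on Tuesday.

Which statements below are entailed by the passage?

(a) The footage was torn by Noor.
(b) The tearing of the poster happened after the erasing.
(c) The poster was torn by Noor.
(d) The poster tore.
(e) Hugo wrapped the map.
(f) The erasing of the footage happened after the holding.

(a) Not entailed — Noor tore the poster, not the footage; the footage belongs to the erasing event.
(b) Not entailed — the narrative places the tearing before the erasing, not after.
(c) Entailed — the original entails any weakening of itself; this just drops 'on Tuesday'.
(d) Entailed — 'Noor tore the poster' is causative; it entails the inchoative 'the poster tore'.
(e) Not entailed — 'was wrapping' is progressive on an accomplishment; it does not entail the completed 'wrapped'.
(f) Entailed — the narrative places the holding before the erasing.

(c), (d), (f)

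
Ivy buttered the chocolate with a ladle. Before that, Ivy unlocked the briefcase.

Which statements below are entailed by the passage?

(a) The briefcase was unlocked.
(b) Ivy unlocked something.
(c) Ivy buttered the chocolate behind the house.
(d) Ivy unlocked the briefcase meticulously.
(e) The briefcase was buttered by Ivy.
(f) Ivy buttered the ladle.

(a), (b)

(a) Entailed — the original entails any weakening of itself; this just generalizes the agent.
(b) Entailed — generalizing the patient leaves a sub-description the original still satisfies.
(c) Not entailed — 'behind the house' adds information not in the original event.
(d) Not entailed — 'meticulously' adds information not in the original event.
(e) Not entailed — Ivy buttered the chocolate, not the briefcase; the briefcase belongs to the unlocking event.
(f) Not entailed — the ladle is the instrument, not what was buttered.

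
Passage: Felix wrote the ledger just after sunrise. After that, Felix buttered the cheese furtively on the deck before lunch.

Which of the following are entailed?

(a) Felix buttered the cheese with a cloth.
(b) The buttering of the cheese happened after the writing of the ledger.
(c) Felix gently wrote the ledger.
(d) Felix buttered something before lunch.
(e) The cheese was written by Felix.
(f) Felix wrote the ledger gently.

(a) Not entailed — 'with a cloth' adds information not in the original event.
(b) Entailed — the narrative places the writing before the buttering.
(c) Not entailed — 'gently' adds information not in the original event.
(d) Entailed — dropping 'furtively', 'on the deck' and generalizing the patient leaves a sub-description the original still satisfies.
(e) Not entailed — Felix wrote the ledger, not the cheese; the cheese belongs to the buttering event.
(f) Not entailed — 'gently' adds information not in the original event.

(b), (d)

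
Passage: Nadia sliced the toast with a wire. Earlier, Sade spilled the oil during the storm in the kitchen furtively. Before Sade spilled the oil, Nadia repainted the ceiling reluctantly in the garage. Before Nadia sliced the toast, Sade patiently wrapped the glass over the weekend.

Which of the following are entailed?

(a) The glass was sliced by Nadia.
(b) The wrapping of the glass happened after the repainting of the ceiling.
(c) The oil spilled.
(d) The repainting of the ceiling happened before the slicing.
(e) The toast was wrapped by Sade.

(c), (d)

(a) Not entailed — Nadia sliced the toast, not the glass; the glass belongs to the wrapping event.
(b) Not entailed — the narrative doesn't order the repainting relative to the wrapping.
(c) Entailed — 'Sade spilled the oil' is causative; it entails the inchoative 'the oil spilled'.
(d) Entailed — the narrative places the repainting before the slicing.
(e) Not entailed — Sade wrapped the glass, not the toast; the toast belongs to the slicing event.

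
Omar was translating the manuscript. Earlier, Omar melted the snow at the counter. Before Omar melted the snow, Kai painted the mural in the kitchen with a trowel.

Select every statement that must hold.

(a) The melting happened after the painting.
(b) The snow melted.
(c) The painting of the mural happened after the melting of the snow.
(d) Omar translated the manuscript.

(a), (b)

(a) Entailed — the narrative places the painting before the melting.
(b) Entailed — 'Omar melted the snow' is causative; it entails the inchoative 'the snow melted'.
(c) Not entailed — the narrative places the painting before the melting, not after.
(d) Not entailed — 'was translating' is progressive on an accomplishment; it does not entail the completed 'translated'.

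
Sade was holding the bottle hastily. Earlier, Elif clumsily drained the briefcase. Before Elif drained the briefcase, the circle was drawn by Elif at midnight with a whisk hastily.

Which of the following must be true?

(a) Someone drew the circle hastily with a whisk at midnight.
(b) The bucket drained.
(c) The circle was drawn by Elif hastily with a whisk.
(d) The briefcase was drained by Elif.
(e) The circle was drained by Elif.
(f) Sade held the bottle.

(a) Entailed — generalizing the agent leaves a sub-description the original still satisfies.
(b) Not entailed — the briefcase is what drained, not the bucket.
(c) Entailed — the original entails any weakening of itself; this just drops 'at midnight'.
(d) Entailed — dropping 'clumsily' leaves a sub-description the original still satisfies.
(e) Not entailed — Elif drained the briefcase, not the circle; the circle belongs to the drawing event.
(f) Entailed — 'hold' is an activity; 'was holding' entails that some holding happened, so 'held' holds.

(a), (c), (d), (f)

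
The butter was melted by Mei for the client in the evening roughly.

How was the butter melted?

'roughly' marks the manner of the melting event.

roughly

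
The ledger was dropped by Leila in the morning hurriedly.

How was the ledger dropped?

'hurriedly' marks the manner of the dropping event.

hurriedly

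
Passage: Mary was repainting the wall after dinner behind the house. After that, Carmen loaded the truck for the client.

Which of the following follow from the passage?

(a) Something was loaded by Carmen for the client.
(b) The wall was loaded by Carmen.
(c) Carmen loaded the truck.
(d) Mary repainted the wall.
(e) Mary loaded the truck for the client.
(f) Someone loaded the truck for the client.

(a) Entailed — generalizing the patient leaves a sub-description the original still satisfies.
(b) Not entailed — Carmen loaded the truck, not the wall; the wall belongs to the repainting event.
(c) Entailed — dropping 'for the client' leaves a sub-description the original still satisfies.
(d) Not entailed — 'was repainting' is progressive on an accomplishment; it does not entail the completed 'repainted'.
(e) Not entailed — the passage has Carmen loading the truck, not Mary.
(f) Entailed — every conjunct here is already in the original loading event.

(a), (c), (f)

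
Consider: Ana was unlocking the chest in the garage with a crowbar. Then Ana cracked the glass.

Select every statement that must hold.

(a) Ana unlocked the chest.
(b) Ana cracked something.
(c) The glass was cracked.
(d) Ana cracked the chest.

(b), (c)

(a) Not entailed — 'was unlocking' is progressive on an accomplishment; it does not entail the completed 'unlocked'.
(b) Entailed — the original entails any weakening of itself; this just generalizes the patient.
(c) Entailed — every conjunct here is already in the original cracking event.
(d) Not entailed — Ana cracked the glass, not the chest; the chest belongs to the unlocking event.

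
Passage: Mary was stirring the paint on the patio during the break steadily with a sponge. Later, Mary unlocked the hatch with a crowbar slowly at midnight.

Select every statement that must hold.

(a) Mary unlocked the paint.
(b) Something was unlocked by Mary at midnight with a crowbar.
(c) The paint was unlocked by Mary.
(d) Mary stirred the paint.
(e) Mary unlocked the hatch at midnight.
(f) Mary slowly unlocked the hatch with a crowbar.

(a) Not entailed — Mary unlocked the hatch, not the paint; the paint belongs to the stirring event.
(b) Entailed — every conjunct here is already in the original unlocking event.
(c) Not entailed — Mary unlocked the hatch, not the paint; the paint belongs to the stirring event.
(d) Entailed — 'stir' is an activity; 'was stirring' entails that some stirring happened, so 'stirred' holds.
(e) Entailed — this follows by dropping conjuncts from the unlocking event's description.
(f) Entailed — this follows by dropping conjuncts from the unlocking event's description.

(b), (d), (e), (f)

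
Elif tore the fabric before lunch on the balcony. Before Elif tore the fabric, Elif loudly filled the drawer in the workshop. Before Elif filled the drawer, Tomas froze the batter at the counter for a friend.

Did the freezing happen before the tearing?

The narrative orders the freezing before the tearing.

yes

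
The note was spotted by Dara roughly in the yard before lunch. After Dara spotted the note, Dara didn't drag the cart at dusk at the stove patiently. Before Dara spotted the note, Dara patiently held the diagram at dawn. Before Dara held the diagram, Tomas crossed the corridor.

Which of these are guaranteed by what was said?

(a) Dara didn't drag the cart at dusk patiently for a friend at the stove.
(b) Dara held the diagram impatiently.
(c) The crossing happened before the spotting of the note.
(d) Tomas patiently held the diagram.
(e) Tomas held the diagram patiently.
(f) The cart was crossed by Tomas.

(a), (c)

(a) Entailed — under negation, adding a further restriction is entailed: if no such dragging event occurred, none occurred for a friend either.
(b) Not entailed — 'impatiently' adds a manner not in (and inconsistent with) the original.
(c) Entailed — the narrative places the crossing before the spotting.
(d) Not entailed — the passage has Dara holding the diagram, not Tomas.
(e) Not entailed — the passage has Dara holding the diagram, not Tomas.
(f) Not entailed — Tomas crossed the corridor, not the cart; the cart belongs to the dragging event.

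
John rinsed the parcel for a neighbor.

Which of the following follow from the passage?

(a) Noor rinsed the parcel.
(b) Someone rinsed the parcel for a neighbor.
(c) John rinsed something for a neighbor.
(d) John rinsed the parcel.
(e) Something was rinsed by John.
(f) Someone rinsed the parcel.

(b), (c), (d), (e), (f)

(a) Not entailed — the passage has John rinsing the parcel, not Noor.
(b) Entailed — the original entails any weakening of itself; this just generalizes the agent.
(c) Entailed — the original entails any weakening of itself; this just generalizes the patient.
(d) Entailed — dropping 'for a neighbor' leaves a sub-description the original still satisfies.
(e) Entailed — dropping 'for a neighbor' and generalizing the patient leaves a sub-description the original still satisfies.
(f) Entailed — the original entails any weakening of itself; this just drops 'for a neighbor' and generalizes the agent.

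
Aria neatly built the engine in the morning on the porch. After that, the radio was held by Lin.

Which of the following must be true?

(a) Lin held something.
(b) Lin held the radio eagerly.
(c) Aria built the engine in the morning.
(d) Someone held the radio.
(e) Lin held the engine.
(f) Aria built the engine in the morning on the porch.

(a) Entailed — this follows by dropping conjuncts from the holding event's description.
(b) Not entailed — 'eagerly' adds information not in the original event.
(c) Entailed — the original entails any weakening of itself; this just drops 'neatly', 'on the porch'.
(d) Entailed — generalizing the agent leaves a sub-description the original still satisfies.
(e) Not entailed — Lin held the radio, not the engine; the engine belongs to the building event.
(f) Entailed — the original entails any weakening of itself; this just drops 'neatly'.

(a), (c), (d), (f)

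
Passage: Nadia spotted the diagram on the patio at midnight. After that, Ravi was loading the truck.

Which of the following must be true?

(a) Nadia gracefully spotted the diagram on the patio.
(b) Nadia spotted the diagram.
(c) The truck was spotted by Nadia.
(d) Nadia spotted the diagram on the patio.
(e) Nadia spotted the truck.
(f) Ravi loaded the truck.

(a) Not entailed — 'gracefully' adds information not in the original event.
(b) Entailed — this follows by dropping conjuncts from the spotting event's description.
(c) Not entailed — Nadia spotted the diagram, not the truck; the truck belongs to the loading event.
(d) Entailed — every conjunct here is already in the original spotting event.
(e) Not entailed — Nadia spotted the diagram, not the truck; the truck belongs to the loading event.
(f) Not entailed — 'was loading' is progressive on an accomplishment; it does not entail the completed 'loaded'.

(b), (d)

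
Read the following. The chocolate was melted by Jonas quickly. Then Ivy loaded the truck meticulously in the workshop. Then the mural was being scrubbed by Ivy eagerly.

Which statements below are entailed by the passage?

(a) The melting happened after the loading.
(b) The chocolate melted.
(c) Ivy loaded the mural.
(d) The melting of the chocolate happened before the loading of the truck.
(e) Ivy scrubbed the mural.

(a) Not entailed — the narrative places the melting before the loading, not after.
(b) Entailed — 'Jonas melted the chocolate' is causative; it entails the inchoative 'the chocolate melted'.
(c) Not entailed — Ivy loaded the truck, not the mural; the mural belongs to the scrubbing event.
(d) Entailed — the narrative places the melting before the loading.
(e) Entailed — 'scrub' is an activity; 'was scrubbing' entails that some scrubbing happened, so 'scrubbed' holds.

(b), (d), (e)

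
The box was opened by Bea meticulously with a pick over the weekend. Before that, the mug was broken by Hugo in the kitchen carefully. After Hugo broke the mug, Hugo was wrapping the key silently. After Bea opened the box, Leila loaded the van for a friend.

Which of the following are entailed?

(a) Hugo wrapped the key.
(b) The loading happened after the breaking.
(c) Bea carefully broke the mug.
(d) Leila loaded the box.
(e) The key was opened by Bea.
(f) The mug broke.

(b), (f)

(a) Not entailed — 'was wrapping' is progressive on an accomplishment; it does not entail the completed 'wrapped'.
(b) Entailed — the narrative places the breaking before the loading.
(c) Not entailed — the passage has Hugo breaking the mug, not Bea.
(d) Not entailed — Leila loaded the van, not the box; the box belongs to the opening event.
(e) Not entailed — Bea opened the box, not the key; the key belongs to the wrapping event.
(f) Entailed — 'Hugo broke the mug' is causative; it entails the inchoative 'the mug broke'.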